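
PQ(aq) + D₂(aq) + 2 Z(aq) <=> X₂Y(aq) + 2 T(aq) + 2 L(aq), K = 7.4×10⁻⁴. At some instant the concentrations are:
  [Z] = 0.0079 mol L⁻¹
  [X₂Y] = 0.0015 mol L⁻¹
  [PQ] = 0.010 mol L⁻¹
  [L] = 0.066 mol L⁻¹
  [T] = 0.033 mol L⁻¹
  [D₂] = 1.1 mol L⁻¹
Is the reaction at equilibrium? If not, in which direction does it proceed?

Q = [X₂Y]·[T]²·[L]² / ([PQ]·[D₂]·[Z]²) = (0.0015)·(0.033)²·(0.066)² / ((0.010)·(1.1)·(0.0079)²) = 0.010
Q = 0.010 > K = 7.4×10⁻⁴, so the reverse reaction proceeds.

reverse (toward reactants)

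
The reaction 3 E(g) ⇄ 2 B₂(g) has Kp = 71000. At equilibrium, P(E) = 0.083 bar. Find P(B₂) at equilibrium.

P(B₂) = 6.4 bar

At equilibrium, Kp = P(B₂)² / P(E)³ = 71000.
(P(B₂))² / (0.083)³ = 71000
P(B₂)² = 40.6 ⇒ P(B₂) = 6.4 bar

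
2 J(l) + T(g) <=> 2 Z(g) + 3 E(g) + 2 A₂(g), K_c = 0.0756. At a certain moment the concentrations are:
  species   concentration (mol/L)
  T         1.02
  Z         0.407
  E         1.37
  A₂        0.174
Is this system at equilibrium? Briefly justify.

(J is a pure liquid — omitted from Q_c.)
Q_c = [Z]²·[E]³·[A₂]² / [T] = (0.407)²·(1.37)³·(0.174)² / (1.02) = 0.0126
Q_c = 0.0126 < K_c = 0.0756: net forward reaction.

no; Q < K, reaction proceeds forward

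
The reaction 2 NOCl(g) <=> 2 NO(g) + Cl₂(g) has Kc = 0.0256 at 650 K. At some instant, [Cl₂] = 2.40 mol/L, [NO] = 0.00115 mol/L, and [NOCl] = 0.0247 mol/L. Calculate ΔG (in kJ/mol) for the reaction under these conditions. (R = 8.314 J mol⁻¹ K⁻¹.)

ΔG = -8.61 kJ/mol

Qc = [NO]²·[Cl₂] / [NOCl]² = (0.00115)²·(2.40) / (0.0247)² = 0.00520
ΔG = RT ln(Qc/Kc) = (8.314 J mol⁻¹ K⁻¹)(650 K) × ln(0.00520/0.0256)
   = (5.404 kJ/mol)(-1.594) = -8.61 kJ/mol
ΔG < 0, so the forward reaction is spontaneous (proceeds forward).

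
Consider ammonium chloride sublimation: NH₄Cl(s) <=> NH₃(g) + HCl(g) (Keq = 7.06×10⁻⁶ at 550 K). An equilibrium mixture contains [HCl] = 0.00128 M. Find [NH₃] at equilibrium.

(NH₄Cl is a pure solid — omitted from Keq.)
At equilibrium, Keq = [NH₃]·[HCl] = 7.06×10⁻⁶.
([NH₃])·(0.00128) = 7.06×10⁻⁶
[NH₃] = 0.00552 M

[NH₃] = 0.00552 M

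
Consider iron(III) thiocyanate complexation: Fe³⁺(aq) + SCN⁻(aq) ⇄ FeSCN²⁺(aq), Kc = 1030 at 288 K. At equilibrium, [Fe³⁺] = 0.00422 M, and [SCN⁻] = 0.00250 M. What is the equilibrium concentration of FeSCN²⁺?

At equilibrium, Kc = [FeSCN²⁺] / ([Fe³⁺]·[SCN⁻]) = 1030.
([FeSCN²⁺]) / ((0.00422)·(0.00250)) = 1030
[FeSCN²⁺] = 0.0109 M

[FeSCN²⁺] = 0.0109 M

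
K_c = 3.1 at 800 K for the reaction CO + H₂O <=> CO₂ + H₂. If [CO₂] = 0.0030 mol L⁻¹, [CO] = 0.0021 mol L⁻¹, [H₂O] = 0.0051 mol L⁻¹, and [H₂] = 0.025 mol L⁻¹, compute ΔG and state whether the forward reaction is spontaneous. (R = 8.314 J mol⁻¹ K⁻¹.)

Q_c = [CO₂]·[H₂] / ([CO]·[H₂O]) = (0.0030)·(0.025) / ((0.0021)·(0.0051)) = 7.00
ΔG = RT ln(Q_c/K_c) = (8.314 J mol⁻¹ K⁻¹)(800 K) × ln(7.00/3.1)
   = (6.651 kJ/mol)(0.8145) = 5.42 kJ/mol
ΔG > 0, so the forward reaction is non-spontaneous (proceeds in reverse).

ΔG = 5.42 kJ/mol; the forward reaction is non-spontaneous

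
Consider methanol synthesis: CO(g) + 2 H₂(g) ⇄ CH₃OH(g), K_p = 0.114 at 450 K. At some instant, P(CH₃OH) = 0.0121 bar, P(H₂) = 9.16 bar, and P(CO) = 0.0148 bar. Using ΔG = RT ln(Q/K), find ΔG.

Q_p = P(CH₃OH) / (P(CO)·P(H₂)²) = (0.0121) / ((0.0148)·(9.16)²) = 0.00974
ΔG = RT ln(Q_p/K_p) = (8.314 J mol⁻¹ K⁻¹)(450 K) × ln(0.00974/0.114)
   = (3.741 kJ/mol)(-2.460) = -9.20 kJ/mol
ΔG < 0, so the forward reaction is spontaneous (proceeds forward).

ΔG = -9.20 kJ/mol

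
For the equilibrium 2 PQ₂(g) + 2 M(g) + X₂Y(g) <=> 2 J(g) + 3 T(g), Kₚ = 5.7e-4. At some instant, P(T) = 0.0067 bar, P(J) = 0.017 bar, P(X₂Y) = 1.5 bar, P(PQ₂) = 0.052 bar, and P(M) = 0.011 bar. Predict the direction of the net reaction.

Qₚ = P(J)²·P(T)³ / (P(PQ₂)²·P(M)²·P(X₂Y)) = (0.017)²·(0.0067)³ / ((0.052)²·(0.011)²·(1.5)) = 1.8e-4
Qₚ = 1.8e-4 < Kₚ = 5.7e-4, so the forward reaction proceeds.

to the right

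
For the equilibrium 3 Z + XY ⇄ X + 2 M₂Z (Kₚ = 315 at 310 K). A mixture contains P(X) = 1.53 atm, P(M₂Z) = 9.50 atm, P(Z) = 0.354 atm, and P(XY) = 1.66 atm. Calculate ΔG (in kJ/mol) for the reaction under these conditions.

Qₚ = P(X)·P(M₂Z)² / (P(Z)³·P(XY)) = (1.53)·(9.50)² / ((0.354)³·(1.66)) = 1880
ΔG = RT ln(Qₚ/Kₚ) = (8.314 J mol⁻¹ K⁻¹)(310 K) × ln(1880/315)
   = (2.577 kJ/mol)(1.786) = 4.60 kJ/mol
ΔG > 0, so the forward reaction is non-spontaneous (proceeds in reverse).

ΔG = 4.60 kJ/mol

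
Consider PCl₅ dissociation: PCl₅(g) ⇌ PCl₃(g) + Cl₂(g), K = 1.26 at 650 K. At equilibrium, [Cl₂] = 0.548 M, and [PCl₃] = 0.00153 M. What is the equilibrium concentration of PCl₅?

[PCl₅] = 6.65×10⁻⁴ M

At equilibrium, K = [PCl₃]·[Cl₂] / [PCl₅] = 1.26.
(0.00153)·(0.548) / ([PCl₅]) = 1.26
[PCl₅] = 6.65×10⁻⁴ M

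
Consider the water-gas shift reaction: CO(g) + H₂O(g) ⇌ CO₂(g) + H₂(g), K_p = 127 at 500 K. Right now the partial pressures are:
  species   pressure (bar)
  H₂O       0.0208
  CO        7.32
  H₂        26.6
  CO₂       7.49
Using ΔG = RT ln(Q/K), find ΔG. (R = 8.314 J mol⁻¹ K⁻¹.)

ΔG = 9.70 kJ/mol

Q_p = P(CO₂)·P(H₂) / (P(CO)·P(H₂O)) = (7.49)·(26.6) / ((7.32)·(0.0208)) = 1310
ΔG = RT ln(Q_p/K_p) = (8.314 J mol⁻¹ K⁻¹)(500 K) × ln(1310/127)
   = (4.157 kJ/mol)(2.334) = 9.70 kJ/mol
ΔG > 0, so the forward reaction is non-spontaneous (proceeds in reverse).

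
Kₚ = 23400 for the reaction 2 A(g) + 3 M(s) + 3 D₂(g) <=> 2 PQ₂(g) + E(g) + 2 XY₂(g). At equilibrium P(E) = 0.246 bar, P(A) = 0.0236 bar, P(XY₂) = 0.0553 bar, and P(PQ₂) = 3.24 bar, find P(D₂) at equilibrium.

P(D₂) = 0.0846 bar

(M is a pure solid — omitted from Kₚ.)
At equilibrium, Kₚ = P(PQ₂)²·P(E)·P(XY₂)² / (P(A)²·P(D₂)³) = 23400.
(3.24)²·(0.246)·(0.0553)² / ((0.0236)²·(P(D₂))³) = 23400
P(D₂)³ = 6.06e-4 ⇒ P(D₂) = 0.0846 bar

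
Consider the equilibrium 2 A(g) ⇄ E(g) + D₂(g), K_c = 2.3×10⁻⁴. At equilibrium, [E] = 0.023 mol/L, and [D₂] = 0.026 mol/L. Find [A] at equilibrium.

[A] = 1.6 mol/L

At equilibrium, K_c = [E]·[D₂] / [A]² = 2.3×10⁻⁴.
(0.023)·(0.026) / ([A])² = 2.3×10⁻⁴
[A]² = 2.60 ⇒ [A] = 1.6 mol/L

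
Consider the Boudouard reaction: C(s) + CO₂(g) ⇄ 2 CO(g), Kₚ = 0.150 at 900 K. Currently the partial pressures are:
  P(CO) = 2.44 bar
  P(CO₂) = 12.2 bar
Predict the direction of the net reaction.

in the reverse direction

(C is a pure solid — omitted from Qₚ.)
Qₚ = P(CO)² / P(CO₂) = (2.44)² / (12.2) = 0.488
Qₚ = 0.488 > Kₚ = 0.150, so the reverse reaction proceeds.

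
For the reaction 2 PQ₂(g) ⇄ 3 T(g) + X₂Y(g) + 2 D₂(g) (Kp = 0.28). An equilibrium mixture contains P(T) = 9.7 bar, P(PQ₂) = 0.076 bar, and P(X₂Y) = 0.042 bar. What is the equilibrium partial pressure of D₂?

At equilibrium, Kp = P(T)³·P(X₂Y)·P(D₂)² / P(PQ₂)² = 0.28.
(9.7)³·(0.042)·(P(D₂))² / (0.076)² = 0.28
P(D₂)² = 4.22×10⁻⁵ ⇒ P(D₂) = 0.0065 bar

P(D₂) = 0.0065 bar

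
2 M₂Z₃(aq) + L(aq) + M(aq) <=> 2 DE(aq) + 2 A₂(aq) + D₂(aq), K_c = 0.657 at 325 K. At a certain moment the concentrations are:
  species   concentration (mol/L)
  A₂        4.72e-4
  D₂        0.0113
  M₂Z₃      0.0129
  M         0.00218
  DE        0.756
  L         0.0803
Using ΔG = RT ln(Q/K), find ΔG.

ΔG = -6.99 kJ/mol

Q_c = [DE]²·[A₂]²·[D₂] / ([M₂Z₃]²·[L]·[M]) = (0.756)²·(4.72e-4)²·(0.0113) / ((0.0129)²·(0.0803)·(0.00218)) = 0.0494
ΔG = RT ln(Q_c/K_c) = (8.314 J mol⁻¹ K⁻¹)(325 K) × ln(0.0494/0.657)
   = (2.702 kJ/mol)(-2.588) = -6.99 kJ/mol
ΔG < 0, so the forward reaction is spontaneous (proceeds forward).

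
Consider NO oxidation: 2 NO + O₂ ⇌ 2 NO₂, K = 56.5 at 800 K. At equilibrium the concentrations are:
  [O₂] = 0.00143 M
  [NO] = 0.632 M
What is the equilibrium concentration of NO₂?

[NO₂] = 0.180 M

At equilibrium, K = [NO₂]² / ([NO]²·[O₂]) = 56.5.
([NO₂])² / ((0.632)²·(0.00143)) = 56.5
[NO₂]² = 0.0323 ⇒ [NO₂] = 0.180 M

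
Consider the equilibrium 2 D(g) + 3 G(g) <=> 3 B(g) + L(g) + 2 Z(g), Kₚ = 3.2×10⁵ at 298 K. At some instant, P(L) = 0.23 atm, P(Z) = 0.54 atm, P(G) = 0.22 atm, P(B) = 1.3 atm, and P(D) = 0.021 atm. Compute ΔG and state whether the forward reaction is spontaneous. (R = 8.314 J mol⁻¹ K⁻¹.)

ΔG = -5.75 kJ/mol; the forward reaction is spontaneous

Qₚ = P(B)³·P(L)·P(Z)² / (P(D)²·P(G)³) = (1.3)³·(0.23)·(0.54)² / ((0.021)²·(0.22)³) = 31400
ΔG = RT ln(Qₚ/Kₚ) = (8.314 J mol⁻¹ K⁻¹)(298 K) × ln(31400/3.2×10⁵)
   = (2.478 kJ/mol)(-2.322) = -5.75 kJ/mol
ΔG < 0, so the forward reaction is spontaneous (proceeds forward).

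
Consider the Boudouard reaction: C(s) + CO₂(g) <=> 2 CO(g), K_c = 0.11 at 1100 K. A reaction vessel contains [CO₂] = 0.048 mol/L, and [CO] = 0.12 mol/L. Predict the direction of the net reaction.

to the left

(C is a pure solid — omitted from Q_c.)
Q_c = [CO]² / [CO₂] = (0.12)² / (0.048) = 0.30
Q_c = 0.30 > K_c = 0.11, so the reverse reaction proceeds.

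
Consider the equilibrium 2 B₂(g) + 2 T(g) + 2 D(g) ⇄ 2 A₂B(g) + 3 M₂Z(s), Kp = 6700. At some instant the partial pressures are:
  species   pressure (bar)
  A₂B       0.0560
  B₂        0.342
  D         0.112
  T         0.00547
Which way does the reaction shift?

to the left

(M₂Z is a pure solid — omitted from Qp.)
Qp = P(A₂B)² / (P(B₂)²·P(T)²·P(D)²) = (0.0560)² / ((0.342)²·(0.00547)²·(0.112)²) = 71400
Qp = 71400 > Kp = 6700, so the reverse reaction proceeds.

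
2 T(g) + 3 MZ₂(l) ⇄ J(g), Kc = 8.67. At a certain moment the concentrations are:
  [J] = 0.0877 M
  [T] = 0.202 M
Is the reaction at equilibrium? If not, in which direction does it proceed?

(MZ₂ is a pure liquid — omitted from Qc.)
Qc = [J] / [T]² = (0.0877) / (0.202)² = 2.15
Qc = 2.15 < Kc = 8.67, so the forward reaction proceeds.

toward products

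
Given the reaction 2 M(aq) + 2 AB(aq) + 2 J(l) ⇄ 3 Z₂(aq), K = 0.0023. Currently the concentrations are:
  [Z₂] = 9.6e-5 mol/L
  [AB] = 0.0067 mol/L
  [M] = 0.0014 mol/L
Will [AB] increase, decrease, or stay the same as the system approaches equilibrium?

(J is a pure liquid — omitted from Q.)
Q = [Z₂]³ / ([M]²·[AB]²) = (9.6e-5)³ / ((0.0014)²·(0.0067)²) = 0.010
Q = 0.010 > K = 0.0023: net reverse reaction.
AB is a reactant, so it increases.

increase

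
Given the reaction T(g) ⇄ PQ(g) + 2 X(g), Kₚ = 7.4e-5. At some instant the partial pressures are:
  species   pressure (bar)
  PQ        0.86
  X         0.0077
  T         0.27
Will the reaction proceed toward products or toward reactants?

Qₚ = P(PQ)·P(X)² / P(T) = (0.86)·(0.0077)² / (0.27) = 1.9e-4
Qₚ = 1.9e-4 > Kₚ = 7.4e-5, so the reverse reaction proceeds.

to the left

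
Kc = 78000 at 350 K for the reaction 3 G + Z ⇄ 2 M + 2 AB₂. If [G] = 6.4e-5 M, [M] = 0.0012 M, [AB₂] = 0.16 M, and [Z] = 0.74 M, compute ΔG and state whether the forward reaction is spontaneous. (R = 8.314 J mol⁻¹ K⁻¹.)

ΔG = 2.59 kJ/mol; the forward reaction is non-spontaneous

Qc = [M]²·[AB₂]² / ([G]³·[Z]) = (0.0012)²·(0.16)² / ((6.4e-5)³·(0.74)) = 1.90e5
ΔG = RT ln(Qc/Kc) = (8.314 J mol⁻¹ K⁻¹)(350 K) × ln(1.90e5/78000)
   = (2.910 kJ/mol)(0.8903) = 2.59 kJ/mol
ΔG > 0, so the forward reaction is non-spontaneous (proceeds in reverse).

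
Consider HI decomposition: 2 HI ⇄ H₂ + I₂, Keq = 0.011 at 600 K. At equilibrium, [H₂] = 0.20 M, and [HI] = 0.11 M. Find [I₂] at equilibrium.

At equilibrium, Keq = [H₂]·[I₂] / [HI]² = 0.011.
(0.20)·([I₂]) / (0.11)² = 0.011
[I₂] = 6.66×10⁻⁴ = 6.7×10⁻⁴ M

[I₂] = 6.7×10⁻⁴ M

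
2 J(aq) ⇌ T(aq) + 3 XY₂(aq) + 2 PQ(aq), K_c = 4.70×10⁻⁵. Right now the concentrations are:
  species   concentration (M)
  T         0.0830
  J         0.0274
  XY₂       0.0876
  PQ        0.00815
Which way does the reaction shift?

to the right

Q_c = [T]·[XY₂]³·[PQ]² / [J]² = (0.0830)·(0.0876)³·(0.00815)² / (0.0274)² = 4.94×10⁻⁶
Q_c = 4.94×10⁻⁶ < K_c = 4.70×10⁻⁵, so the forward reaction proceeds.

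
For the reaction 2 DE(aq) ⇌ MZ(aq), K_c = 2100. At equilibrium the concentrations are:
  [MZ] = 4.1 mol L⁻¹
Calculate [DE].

At equilibrium, K_c = [MZ] / [DE]² = 2100.
(4.1) / ([DE])² = 2100
[DE]² = 0.00195 ⇒ [DE] = 0.044 mol L⁻¹

[DE] = 0.044 mol L⁻¹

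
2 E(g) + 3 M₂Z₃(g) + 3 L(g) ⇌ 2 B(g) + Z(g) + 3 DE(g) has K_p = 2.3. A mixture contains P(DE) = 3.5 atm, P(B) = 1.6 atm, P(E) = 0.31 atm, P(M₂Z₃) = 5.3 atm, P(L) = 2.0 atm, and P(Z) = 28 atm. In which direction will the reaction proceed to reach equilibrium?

toward reactants

Q_p = P(B)²·P(Z)·P(DE)³ / (P(E)²·P(M₂Z₃)³·P(L)³) = (1.6)²·(28)·(3.5)³ / ((0.31)²·(5.3)³·(2.0)³) = 27
Q_p = 27 > K_p = 2.3, so the reverse reaction proceeds.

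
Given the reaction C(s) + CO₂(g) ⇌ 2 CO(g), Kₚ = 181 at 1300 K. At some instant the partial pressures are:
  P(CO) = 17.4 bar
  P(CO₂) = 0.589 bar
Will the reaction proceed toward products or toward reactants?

reverse (toward reactants)

(C is a pure solid — omitted from Qₚ.)
Qₚ = P(CO)² / P(CO₂) = (17.4)² / (0.589) = 514
Qₚ = 514 > Kₚ = 181, so the reverse reaction proceeds.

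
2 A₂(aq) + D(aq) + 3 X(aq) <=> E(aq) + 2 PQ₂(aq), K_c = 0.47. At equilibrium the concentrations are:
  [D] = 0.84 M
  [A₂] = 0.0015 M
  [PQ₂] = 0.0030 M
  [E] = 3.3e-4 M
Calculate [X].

[X] = 0.15 M

At equilibrium, K_c = [E]·[PQ₂]² / ([A₂]²·[D]·[X]³) = 0.47.
(3.3e-4)·(0.0030)² / ((0.0015)²·(0.84)·([X])³) = 0.47
[X]³ = 0.00334 ⇒ [X] = 0.15 M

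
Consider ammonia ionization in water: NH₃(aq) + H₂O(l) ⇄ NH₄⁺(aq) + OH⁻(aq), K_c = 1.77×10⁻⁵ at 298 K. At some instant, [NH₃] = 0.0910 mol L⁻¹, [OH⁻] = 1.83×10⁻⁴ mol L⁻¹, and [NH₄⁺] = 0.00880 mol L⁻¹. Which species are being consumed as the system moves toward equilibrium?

none (at equilibrium)

(H₂O is a pure liquid — omitted from Q_c.)
Q_c = [NH₄⁺]·[OH⁻] / [NH₃] = (0.00880)·(1.83×10⁻⁴) / (0.0910) = 1.77×10⁻⁵
Q_c = 1.77×10⁻⁵ = K_c; the system is at equilibrium.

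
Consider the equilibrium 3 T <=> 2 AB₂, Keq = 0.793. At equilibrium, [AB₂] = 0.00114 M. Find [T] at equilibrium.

[T] = 0.0118 M

At equilibrium, Keq = [AB₂]² / [T]³ = 0.793.
(0.00114)² / ([T])³ = 0.793
[T]³ = 1.64×10⁻⁶ ⇒ [T] = 0.0118 M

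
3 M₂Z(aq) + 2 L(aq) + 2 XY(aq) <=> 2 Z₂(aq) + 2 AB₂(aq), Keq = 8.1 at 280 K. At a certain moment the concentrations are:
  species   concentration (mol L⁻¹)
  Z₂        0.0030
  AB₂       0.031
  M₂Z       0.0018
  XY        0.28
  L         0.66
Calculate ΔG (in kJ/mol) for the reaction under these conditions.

Q = [Z₂]²·[AB₂]² / ([M₂Z]³·[L]²·[XY]²) = (0.0030)²·(0.031)² / ((0.0018)³·(0.66)²·(0.28)²) = 43.4
ΔG = RT ln(Q/Keq) = (8.314 J mol⁻¹ K⁻¹)(280 K) × ln(43.4/8.1)
   = (2.328 kJ/mol)(1.679) = 3.91 kJ/mol
ΔG > 0, so the forward reaction is non-spontaneous (proceeds in reverse).

ΔG = 3.91 kJ/mol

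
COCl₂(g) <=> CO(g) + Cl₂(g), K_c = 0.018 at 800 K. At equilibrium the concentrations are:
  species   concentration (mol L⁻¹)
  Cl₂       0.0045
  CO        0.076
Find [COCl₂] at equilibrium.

At equilibrium, K_c = [CO]·[Cl₂] / [COCl₂] = 0.018.
(0.076)·(0.0045) / ([COCl₂]) = 0.018
[COCl₂] = 0.0190 = 0.019 mol L⁻¹

[COCl₂] = 0.019 mol L⁻¹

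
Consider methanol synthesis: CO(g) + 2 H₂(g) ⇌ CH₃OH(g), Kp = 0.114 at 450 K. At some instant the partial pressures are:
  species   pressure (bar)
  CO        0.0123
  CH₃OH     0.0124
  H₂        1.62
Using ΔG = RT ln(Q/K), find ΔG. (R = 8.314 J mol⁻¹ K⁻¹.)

Qp = P(CH₃OH) / (P(CO)·P(H₂)²) = (0.0124) / ((0.0123)·(1.62)²) = 0.384
ΔG = RT ln(Qp/Kp) = (8.314 J mol⁻¹ K⁻¹)(450 K) × ln(0.384/0.114)
   = (3.741 kJ/mol)(1.214) = 4.54 kJ/mol
ΔG > 0, so the forward reaction is non-spontaneous (proceeds in reverse).

ΔG = 4.54 kJ/mol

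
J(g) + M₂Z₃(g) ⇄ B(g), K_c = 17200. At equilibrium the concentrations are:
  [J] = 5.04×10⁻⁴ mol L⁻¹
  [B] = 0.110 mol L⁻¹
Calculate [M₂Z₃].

[M₂Z₃] = 0.0127 mol L⁻¹

At equilibrium, K_c = [B] / ([J]·[M₂Z₃]) = 17200.
(0.110) / ((5.04×10⁻⁴)·([M₂Z₃])) = 17200
[M₂Z₃] = 0.0127 mol L⁻¹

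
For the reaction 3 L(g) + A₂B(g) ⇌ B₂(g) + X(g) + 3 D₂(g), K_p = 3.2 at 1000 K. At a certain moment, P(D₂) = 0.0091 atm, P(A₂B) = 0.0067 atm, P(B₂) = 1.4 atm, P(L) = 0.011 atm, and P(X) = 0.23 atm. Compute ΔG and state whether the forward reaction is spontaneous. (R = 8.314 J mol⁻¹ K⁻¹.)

ΔG = 17.8 kJ/mol; the forward reaction is non-spontaneous

Q_p = P(B₂)·P(X)·P(D₂)³ / (P(L)³·P(A₂B)) = (1.4)·(0.23)·(0.0091)³ / ((0.011)³·(0.0067)) = 27.2
ΔG = RT ln(Q_p/K_p) = (8.314 J mol⁻¹ K⁻¹)(1000 K) × ln(27.2/3.2)
   = (8.314 kJ/mol)(2.140) = 17.8 kJ/mol
ΔG > 0, so the forward reaction is non-spontaneous (proceeds in reverse).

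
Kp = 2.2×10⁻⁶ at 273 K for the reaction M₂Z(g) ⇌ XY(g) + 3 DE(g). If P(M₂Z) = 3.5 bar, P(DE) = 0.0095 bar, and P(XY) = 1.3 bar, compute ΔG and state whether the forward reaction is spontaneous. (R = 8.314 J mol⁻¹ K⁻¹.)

Qp = P(XY)·P(DE)³ / P(M₂Z) = (1.3)·(0.0095)³ / (3.5) = 3.18×10⁻⁷
ΔG = RT ln(Qp/Kp) = (8.314 J mol⁻¹ K⁻¹)(273 K) × ln(3.18×10⁻⁷/2.2×10⁻⁶)
   = (2.270 kJ/mol)(-1.934) = -4.39 kJ/mol
ΔG < 0, so the forward reaction is spontaneous (proceeds forward).

ΔG = -4.39 kJ/mol; the forward reaction is spontaneous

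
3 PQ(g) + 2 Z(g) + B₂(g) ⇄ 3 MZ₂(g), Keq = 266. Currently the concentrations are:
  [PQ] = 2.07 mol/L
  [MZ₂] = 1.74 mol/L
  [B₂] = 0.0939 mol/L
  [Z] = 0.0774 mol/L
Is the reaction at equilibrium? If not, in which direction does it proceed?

in the reverse direction

Q = [MZ₂]³ / ([PQ]³·[Z]²·[B₂]) = (1.74)³ / ((2.07)³·(0.0774)²·(0.0939)) = 1060
Q = 1060 > Keq = 266, so the reverse reaction proceeds.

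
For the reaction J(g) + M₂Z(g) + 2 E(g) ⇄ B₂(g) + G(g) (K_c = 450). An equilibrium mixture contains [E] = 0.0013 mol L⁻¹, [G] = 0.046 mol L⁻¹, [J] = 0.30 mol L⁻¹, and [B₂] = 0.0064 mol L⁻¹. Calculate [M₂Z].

At equilibrium, K_c = [B₂]·[G] / ([J]·[M₂Z]·[E]²) = 450.
(0.0064)·(0.046) / ((0.30)·([M₂Z])·(0.0013)²) = 450
[M₂Z] = 1.29 = 1.3 mol L⁻¹

[M₂Z] = 1.3 mol L⁻¹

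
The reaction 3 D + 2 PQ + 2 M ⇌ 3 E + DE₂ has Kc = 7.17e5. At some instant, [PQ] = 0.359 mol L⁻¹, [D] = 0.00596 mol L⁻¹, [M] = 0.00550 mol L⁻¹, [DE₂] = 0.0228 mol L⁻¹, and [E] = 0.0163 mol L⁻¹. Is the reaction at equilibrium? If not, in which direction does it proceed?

Qc = [E]³·[DE₂] / ([D]³·[PQ]²·[M]²) = (0.0163)³·(0.0228) / ((0.00596)³·(0.359)²·(0.00550)²) = 1.20e5
Qc = 1.20e5 < Kc = 7.17e5, so the forward reaction proceeds.

to the right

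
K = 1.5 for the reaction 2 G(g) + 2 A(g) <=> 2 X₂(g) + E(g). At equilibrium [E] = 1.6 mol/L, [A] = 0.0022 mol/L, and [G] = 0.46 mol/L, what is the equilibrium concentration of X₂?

At equilibrium, K = [X₂]²·[E] / ([G]²·[A]²) = 1.5.
([X₂])²·(1.6) / ((0.46)²·(0.0022)²) = 1.5
[X₂]² = 9.60×10⁻⁷ ⇒ [X₂] = 9.8×10⁻⁴ mol/L

[X₂] = 9.8×10⁻⁴ mol/L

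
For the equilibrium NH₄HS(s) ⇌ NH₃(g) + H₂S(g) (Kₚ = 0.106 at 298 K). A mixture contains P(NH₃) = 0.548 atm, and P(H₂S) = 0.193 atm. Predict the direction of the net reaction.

(NH₄HS is a pure solid — omitted from Qₚ.)
Qₚ = P(NH₃)·P(H₂S) = (0.548)·(0.193) = 0.106
Qₚ = 0.106 = Kₚ, so the system is already at equilibrium.

at equilibrium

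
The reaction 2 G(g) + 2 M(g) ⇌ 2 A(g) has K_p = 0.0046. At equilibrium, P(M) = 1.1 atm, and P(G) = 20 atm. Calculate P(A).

P(A) = 1.5 atm

At equilibrium, K_p = P(A)² / (P(G)²·P(M)²) = 0.0046.
(P(A))² / ((20)²·(1.1)²) = 0.0046
P(A)² = 2.23 ⇒ P(A) = 1.5 atm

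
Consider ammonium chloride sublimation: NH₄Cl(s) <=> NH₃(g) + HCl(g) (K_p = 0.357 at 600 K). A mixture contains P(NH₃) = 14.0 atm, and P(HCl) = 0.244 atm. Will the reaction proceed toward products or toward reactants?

in the reverse direction

(NH₄Cl is a pure solid — omitted from Q_p.)
Q_p = P(NH₃)·P(HCl) = (14.0)·(0.244) = 3.42
Q_p = 3.42 > K_p = 0.357, so the reverse reaction proceeds.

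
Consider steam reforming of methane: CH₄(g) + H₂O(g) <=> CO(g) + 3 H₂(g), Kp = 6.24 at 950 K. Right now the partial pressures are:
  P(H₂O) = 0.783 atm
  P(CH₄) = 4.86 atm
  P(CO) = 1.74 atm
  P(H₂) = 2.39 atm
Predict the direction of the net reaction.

Qp = P(CO)·P(H₂)³ / (P(CH₄)·P(H₂O)) = (1.74)·(2.39)³ / ((4.86)·(0.783)) = 6.24
Qp = 6.24 = Kp, so the system is already at equilibrium.

neither direction; the system is at equilibrium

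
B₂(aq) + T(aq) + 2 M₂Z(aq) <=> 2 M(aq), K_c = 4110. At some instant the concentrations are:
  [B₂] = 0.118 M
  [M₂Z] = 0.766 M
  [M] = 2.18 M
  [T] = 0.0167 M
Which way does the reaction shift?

no net change (already at equilibrium)

Q_c = [M]² / ([B₂]·[T]·[M₂Z]²) = (2.18)² / ((0.118)·(0.0167)·(0.766)²) = 4110
Q_c = 4110 = K_c, so the system is already at equilibrium.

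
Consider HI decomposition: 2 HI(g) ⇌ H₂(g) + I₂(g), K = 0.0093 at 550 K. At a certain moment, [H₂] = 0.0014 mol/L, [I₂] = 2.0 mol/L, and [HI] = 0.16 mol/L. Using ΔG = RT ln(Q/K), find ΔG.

Q = [H₂]·[I₂] / [HI]² = (0.0014)·(2.0) / (0.16)² = 0.109
ΔG = RT ln(Q/K) = (8.314 J mol⁻¹ K⁻¹)(550 K) × ln(0.109/0.0093)
   = (4.573 kJ/mol)(2.461) = 11.3 kJ/mol
ΔG > 0, so the forward reaction is non-spontaneous (proceeds in reverse).

ΔG = 11.3 kJ/mol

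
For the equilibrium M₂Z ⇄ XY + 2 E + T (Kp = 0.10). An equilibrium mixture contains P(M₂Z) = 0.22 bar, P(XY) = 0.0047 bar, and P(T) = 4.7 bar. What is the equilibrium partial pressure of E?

At equilibrium, Kp = P(XY)·P(E)²·P(T) / P(M₂Z) = 0.10.
(0.0047)·(P(E))²·(4.7) / (0.22) = 0.10
P(E)² = 0.996 ⇒ P(E) = 1.0 bar

P(E) = 1.0 bar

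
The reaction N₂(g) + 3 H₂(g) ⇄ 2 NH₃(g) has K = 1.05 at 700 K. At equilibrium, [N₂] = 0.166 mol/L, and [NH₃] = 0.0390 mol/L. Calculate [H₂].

At equilibrium, K = [NH₃]² / ([N₂]·[H₂]³) = 1.05.
(0.0390)² / ((0.166)·([H₂])³) = 1.05
[H₂]³ = 0.00873 ⇒ [H₂] = 0.206 mol/L

[H₂] = 0.206 mol/L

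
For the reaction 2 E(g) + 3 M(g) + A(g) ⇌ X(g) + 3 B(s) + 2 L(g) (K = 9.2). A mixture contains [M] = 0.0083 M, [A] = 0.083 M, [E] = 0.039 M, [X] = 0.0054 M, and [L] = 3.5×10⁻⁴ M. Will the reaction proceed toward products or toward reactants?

(B is a pure solid — omitted from Q.)
Q = [X]·[L]² / ([E]²·[M]³·[A]) = (0.0054)·(3.5×10⁻⁴)² / ((0.039)²·(0.0083)³·(0.083)) = 9.2
Q = 9.2 = K, so the system is already at equilibrium.

neither direction; the system is at equilibrium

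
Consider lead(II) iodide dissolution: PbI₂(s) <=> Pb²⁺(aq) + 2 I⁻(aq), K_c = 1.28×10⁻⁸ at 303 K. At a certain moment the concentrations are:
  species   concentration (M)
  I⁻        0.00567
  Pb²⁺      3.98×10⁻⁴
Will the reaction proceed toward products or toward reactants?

neither direction; the system is at equilibrium

(PbI₂ is a pure solid — omitted from Q_c.)
Q_c = [Pb²⁺]·[I⁻]² = (3.98×10⁻⁴)·(0.00567)² = 1.28×10⁻⁸
Q_c = 1.28×10⁻⁸ = K_c, so the system is already at equilibrium.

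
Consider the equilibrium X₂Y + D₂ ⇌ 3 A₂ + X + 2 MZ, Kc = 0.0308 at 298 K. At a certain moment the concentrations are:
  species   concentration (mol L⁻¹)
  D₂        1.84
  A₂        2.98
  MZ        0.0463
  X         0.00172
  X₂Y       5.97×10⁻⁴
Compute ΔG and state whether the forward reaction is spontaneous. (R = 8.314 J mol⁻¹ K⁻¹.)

ΔG = 2.62 kJ/mol; the forward reaction is non-spontaneous

Qc = [A₂]³·[X]·[MZ]² / ([X₂Y]·[D₂]) = (2.98)³·(0.00172)·(0.0463)² / ((5.97×10⁻⁴)·(1.84)) = 0.0888
ΔG = RT ln(Qc/Kc) = (8.314 J mol⁻¹ K⁻¹)(298 K) × ln(0.0888/0.0308)
   = (2.478 kJ/mol)(1.059) = 2.62 kJ/mol
ΔG > 0, so the forward reaction is non-spontaneous (proceeds in reverse).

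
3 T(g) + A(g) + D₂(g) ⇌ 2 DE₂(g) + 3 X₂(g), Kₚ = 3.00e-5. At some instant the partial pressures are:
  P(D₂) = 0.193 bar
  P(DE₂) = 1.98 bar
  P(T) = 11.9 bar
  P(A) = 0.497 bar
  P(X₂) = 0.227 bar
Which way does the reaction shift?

reverse (toward reactants)

Qₚ = P(DE₂)²·P(X₂)³ / (P(T)³·P(A)·P(D₂)) = (1.98)²·(0.227)³ / ((11.9)³·(0.497)·(0.193)) = 2.84e-4
Qₚ = 2.84e-4 > Kₚ = 3.00e-5, so the reverse reaction proceeds.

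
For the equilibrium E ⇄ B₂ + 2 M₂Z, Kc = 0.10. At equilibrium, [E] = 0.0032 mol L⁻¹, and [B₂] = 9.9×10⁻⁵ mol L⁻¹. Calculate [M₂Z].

[M₂Z] = 1.8 mol L⁻¹

At equilibrium, Kc = [B₂]·[M₂Z]² / [E] = 0.10.
(9.9×10⁻⁵)·([M₂Z])² / (0.0032) = 0.10
[M₂Z]² = 3.23 ⇒ [M₂Z] = 1.8 mol L⁻¹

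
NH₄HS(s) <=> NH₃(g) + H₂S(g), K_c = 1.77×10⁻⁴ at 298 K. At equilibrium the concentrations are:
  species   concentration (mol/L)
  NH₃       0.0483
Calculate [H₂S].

[H₂S] = 0.00366 mol/L

(NH₄HS is a pure solid — omitted from K_c.)
At equilibrium, K_c = [NH₃]·[H₂S] = 1.77×10⁻⁴.
(0.0483)·([H₂S]) = 1.77×10⁻⁴
[H₂S] = 0.00366 mol/L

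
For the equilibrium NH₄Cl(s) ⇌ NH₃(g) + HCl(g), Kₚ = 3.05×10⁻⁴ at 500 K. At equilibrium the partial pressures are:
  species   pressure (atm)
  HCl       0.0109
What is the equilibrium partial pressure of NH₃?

P(NH₃) = 0.0280 atm

(NH₄Cl is a pure solid — omitted from Kₚ.)
At equilibrium, Kₚ = P(NH₃)·P(HCl) = 3.05×10⁻⁴.
(P(NH₃))·(0.0109) = 3.05×10⁻⁴
P(NH₃) = 0.0280 atm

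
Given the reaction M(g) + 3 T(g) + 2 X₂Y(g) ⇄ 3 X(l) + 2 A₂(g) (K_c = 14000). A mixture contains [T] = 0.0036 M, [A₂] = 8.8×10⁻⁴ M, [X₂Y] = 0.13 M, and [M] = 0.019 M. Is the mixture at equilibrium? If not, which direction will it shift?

(X is a pure liquid — omitted from Q_c.)
Q_c = [A₂]² / ([M]·[T]³·[X₂Y]²) = (8.8×10⁻⁴)² / ((0.019)·(0.0036)³·(0.13)²) = 52000
Q_c = 52000 > K_c = 14000: net reverse reaction.

no; Q > K, reaction proceeds in reverse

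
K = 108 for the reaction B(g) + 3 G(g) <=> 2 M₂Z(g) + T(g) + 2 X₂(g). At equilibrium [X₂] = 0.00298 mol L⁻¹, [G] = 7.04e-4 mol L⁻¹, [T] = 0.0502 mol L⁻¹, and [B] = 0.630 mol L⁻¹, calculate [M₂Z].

[M₂Z] = 0.231 mol L⁻¹

At equilibrium, K = [M₂Z]²·[T]·[X₂]² / ([B]·[G]³) = 108.
([M₂Z])²·(0.0502)·(0.00298)² / ((0.630)·(7.04e-4)³) = 108
[M₂Z]² = 0.0533 ⇒ [M₂Z] = 0.231 mol L⁻¹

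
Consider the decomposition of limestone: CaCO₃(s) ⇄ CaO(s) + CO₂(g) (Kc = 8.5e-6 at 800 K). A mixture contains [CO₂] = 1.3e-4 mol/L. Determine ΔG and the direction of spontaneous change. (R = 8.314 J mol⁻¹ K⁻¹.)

ΔG = 18.1 kJ/mol; the forward reaction is non-spontaneous

(CaCO₃, CaO are pure solids — omitted from Qc.)
Qc = [CO₂] = 1.30e-4
ΔG = RT ln(Qc/Kc) = (8.314 J mol⁻¹ K⁻¹)(800 K) × ln(1.30e-4/8.5e-6)
   = (6.651 kJ/mol)(2.727) = 18.1 kJ/mol
ΔG > 0, so the forward reaction is non-spontaneous (proceeds in reverse).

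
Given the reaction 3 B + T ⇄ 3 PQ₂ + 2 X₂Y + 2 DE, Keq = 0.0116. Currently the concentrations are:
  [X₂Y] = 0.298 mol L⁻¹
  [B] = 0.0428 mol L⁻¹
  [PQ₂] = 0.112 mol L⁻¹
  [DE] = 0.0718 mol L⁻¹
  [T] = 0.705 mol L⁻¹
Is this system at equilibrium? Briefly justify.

Q = [PQ₂]³·[X₂Y]²·[DE]² / ([B]³·[T]) = (0.112)³·(0.298)²·(0.0718)² / ((0.0428)³·(0.705)) = 0.0116
Q = 0.0116 = Keq; the system is at equilibrium.

yes, at equilibrium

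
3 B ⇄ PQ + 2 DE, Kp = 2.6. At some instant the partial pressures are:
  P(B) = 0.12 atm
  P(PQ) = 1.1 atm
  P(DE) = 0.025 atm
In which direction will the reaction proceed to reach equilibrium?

forward (toward products)

Qp = P(PQ)·P(DE)² / P(B)³ = (1.1)·(0.025)² / (0.12)³ = 0.40
Qp = 0.40 < Kp = 2.6, so the forward reaction proceeds.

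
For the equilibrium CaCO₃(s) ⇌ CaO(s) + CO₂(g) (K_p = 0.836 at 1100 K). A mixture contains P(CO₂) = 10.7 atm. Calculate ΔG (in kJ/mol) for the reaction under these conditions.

(CaCO₃, CaO are pure solids — omitted from Q_p.)
Q_p = P(CO₂) = 10.7
ΔG = RT ln(Q_p/K_p) = (8.314 J mol⁻¹ K⁻¹)(1100 K) × ln(10.7/0.836)
   = (9.145 kJ/mol)(2.549) = 23.3 kJ/mol
ΔG > 0, so the forward reaction is non-spontaneous (proceeds in reverse).

ΔG = 23.3 kJ/mol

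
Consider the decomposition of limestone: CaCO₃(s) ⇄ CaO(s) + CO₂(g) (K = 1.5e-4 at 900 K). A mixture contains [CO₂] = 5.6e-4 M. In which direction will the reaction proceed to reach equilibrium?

to the left

(CaCO₃, CaO are pure solids — omitted from Q.)
Q = [CO₂] = 5.6e-4
Q = 5.6e-4 > K = 1.5e-4, so the reverse reaction proceeds.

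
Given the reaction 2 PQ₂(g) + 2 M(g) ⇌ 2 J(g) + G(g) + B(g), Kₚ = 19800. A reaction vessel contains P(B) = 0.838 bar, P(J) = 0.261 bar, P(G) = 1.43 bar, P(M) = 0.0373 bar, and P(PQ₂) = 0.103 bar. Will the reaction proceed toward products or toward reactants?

Qₚ = P(J)²·P(G)·P(B) / (P(PQ₂)²·P(M)²) = (0.261)²·(1.43)·(0.838) / ((0.103)²·(0.0373)²) = 5530
Qₚ = 5530 < Kₚ = 19800, so the forward reaction proceeds.

to the right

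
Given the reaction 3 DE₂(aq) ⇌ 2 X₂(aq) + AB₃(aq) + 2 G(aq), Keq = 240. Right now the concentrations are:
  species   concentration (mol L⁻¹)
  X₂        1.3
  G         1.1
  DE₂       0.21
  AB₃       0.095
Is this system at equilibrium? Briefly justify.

Q = [X₂]²·[AB₃]·[G]² / [DE₂]³ = (1.3)²·(0.095)·(1.1)² / (0.21)³ = 21
Q = 21 < Keq = 240: net forward reaction.

no; Q < K, reaction proceeds forward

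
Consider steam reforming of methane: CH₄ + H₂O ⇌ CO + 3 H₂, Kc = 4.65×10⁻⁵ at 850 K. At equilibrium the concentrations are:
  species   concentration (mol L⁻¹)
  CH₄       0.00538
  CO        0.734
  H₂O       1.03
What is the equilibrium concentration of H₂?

At equilibrium, Kc = [CO]·[H₂]³ / ([CH₄]·[H₂O]) = 4.65×10⁻⁵.
(0.734)·([H₂])³ / ((0.00538)·(1.03)) = 4.65×10⁻⁵
[H₂]³ = 3.51×10⁻⁷ ⇒ [H₂] = 0.00705 mol L⁻¹

[H₂] = 0.00705 mol L⁻¹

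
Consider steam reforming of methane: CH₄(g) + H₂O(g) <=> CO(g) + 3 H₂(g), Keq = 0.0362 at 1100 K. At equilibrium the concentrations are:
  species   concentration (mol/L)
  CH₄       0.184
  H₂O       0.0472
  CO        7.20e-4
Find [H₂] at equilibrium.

At equilibrium, Keq = [CO]·[H₂]³ / ([CH₄]·[H₂O]) = 0.0362.
(7.20e-4)·([H₂])³ / ((0.184)·(0.0472)) = 0.0362
[H₂]³ = 0.437 ⇒ [H₂] = 0.759 mol/L

[H₂] = 0.759 mol/L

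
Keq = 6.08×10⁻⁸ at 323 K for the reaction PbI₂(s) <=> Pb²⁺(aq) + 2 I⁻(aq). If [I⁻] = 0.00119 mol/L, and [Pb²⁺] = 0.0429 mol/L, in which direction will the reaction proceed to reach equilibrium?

(PbI₂ is a pure solid — omitted from Q.)
Q = [Pb²⁺]·[I⁻]² = (0.0429)·(0.00119)² = 6.08×10⁻⁸
Q = 6.08×10⁻⁸ = Keq, so the system is already at equilibrium.

no net change (already at equilibrium)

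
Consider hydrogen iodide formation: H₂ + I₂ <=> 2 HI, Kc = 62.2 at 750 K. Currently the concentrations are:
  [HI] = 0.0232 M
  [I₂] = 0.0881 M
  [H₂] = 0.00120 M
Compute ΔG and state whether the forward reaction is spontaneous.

Qc = [HI]² / ([H₂]·[I₂]) = (0.0232)² / ((0.00120)·(0.0881)) = 5.09
ΔG = RT ln(Qc/Kc) = (8.314 J mol⁻¹ K⁻¹)(750 K) × ln(5.09/62.2)
   = (6.236 kJ/mol)(-2.503) = -15.6 kJ/mol
ΔG < 0, so the forward reaction is spontaneous (proceeds forward).

ΔG = -15.6 kJ/mol; the forward reaction is spontaneous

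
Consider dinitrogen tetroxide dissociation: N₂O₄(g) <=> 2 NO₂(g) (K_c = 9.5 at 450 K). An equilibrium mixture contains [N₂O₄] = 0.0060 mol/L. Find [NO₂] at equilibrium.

[NO₂] = 0.24 mol/L

At equilibrium, K_c = [NO₂]² / [N₂O₄] = 9.5.
([NO₂])² / (0.0060) = 9.5
[NO₂]² = 0.0570 ⇒ [NO₂] = 0.24 mol/L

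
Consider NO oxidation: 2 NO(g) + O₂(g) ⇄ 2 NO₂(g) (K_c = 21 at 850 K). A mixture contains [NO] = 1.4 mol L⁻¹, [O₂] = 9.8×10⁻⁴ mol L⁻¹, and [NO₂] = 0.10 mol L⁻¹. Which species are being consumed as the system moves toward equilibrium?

NO, O₂ (reactants)

Q_c = [NO₂]² / ([NO]²·[O₂]) = (0.10)² / ((1.4)²·(9.8×10⁻⁴)) = 5.2
Q_c = 5.2 < K_c = 21: net forward reaction.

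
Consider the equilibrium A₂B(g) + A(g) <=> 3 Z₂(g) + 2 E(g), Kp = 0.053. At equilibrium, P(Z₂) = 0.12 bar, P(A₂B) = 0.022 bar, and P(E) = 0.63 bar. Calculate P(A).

At equilibrium, Kp = P(Z₂)³·P(E)² / (P(A₂B)·P(A)) = 0.053.
(0.12)³·(0.63)² / ((0.022)·(P(A))) = 0.053
P(A) = 0.588 = 0.59 bar

P(A) = 0.59 bar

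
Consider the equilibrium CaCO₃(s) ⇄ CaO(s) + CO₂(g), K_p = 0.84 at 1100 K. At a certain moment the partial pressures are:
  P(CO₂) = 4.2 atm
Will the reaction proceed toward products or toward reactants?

(CaCO₃, CaO are pure solids — omitted from Q_p.)
Q_p = P(CO₂) = 4.2
Q_p = 4.2 > K_p = 0.84, so the reverse reaction proceeds.

to the left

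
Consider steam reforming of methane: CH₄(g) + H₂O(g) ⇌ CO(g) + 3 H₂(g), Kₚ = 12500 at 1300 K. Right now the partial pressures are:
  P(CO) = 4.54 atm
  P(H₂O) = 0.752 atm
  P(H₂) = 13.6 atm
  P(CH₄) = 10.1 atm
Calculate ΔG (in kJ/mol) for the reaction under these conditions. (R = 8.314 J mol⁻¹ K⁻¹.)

Qₚ = P(CO)·P(H₂)³ / (P(CH₄)·P(H₂O)) = (4.54)·(13.6)³ / ((10.1)·(0.752)) = 1500
ΔG = RT ln(Qₚ/Kₚ) = (8.314 J mol⁻¹ K⁻¹)(1300 K) × ln(1500/12500)
   = (10.81 kJ/mol)(-2.120) = -22.9 kJ/mol
ΔG < 0, so the forward reaction is spontaneous (proceeds forward).

ΔG = -22.9 kJ/mol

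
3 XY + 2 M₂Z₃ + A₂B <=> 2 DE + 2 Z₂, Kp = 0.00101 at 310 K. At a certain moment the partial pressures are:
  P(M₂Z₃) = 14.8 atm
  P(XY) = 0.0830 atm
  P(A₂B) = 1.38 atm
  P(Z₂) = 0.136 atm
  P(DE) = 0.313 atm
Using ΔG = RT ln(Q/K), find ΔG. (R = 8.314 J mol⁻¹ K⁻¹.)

Qp = P(DE)²·P(Z₂)² / (P(XY)³·P(M₂Z₃)²·P(A₂B)) = (0.313)²·(0.136)² / ((0.0830)³·(14.8)²·(1.38)) = 0.0105
ΔG = RT ln(Qp/Kp) = (8.314 J mol⁻¹ K⁻¹)(310 K) × ln(0.0105/0.00101)
   = (2.577 kJ/mol)(2.341) = 6.03 kJ/mol
ΔG > 0, so the forward reaction is non-spontaneous (proceeds in reverse).

ΔG = 6.03 kJ/mol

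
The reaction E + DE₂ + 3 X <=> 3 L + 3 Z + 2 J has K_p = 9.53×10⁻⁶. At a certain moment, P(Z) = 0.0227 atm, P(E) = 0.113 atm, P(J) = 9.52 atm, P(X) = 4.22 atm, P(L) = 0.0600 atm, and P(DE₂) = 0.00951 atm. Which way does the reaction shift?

Q_p = P(L)³·P(Z)³·P(J)² / (P(E)·P(DE₂)·P(X)³) = (0.0600)³·(0.0227)³·(9.52)² / ((0.113)·(0.00951)·(4.22)³) = 2.84×10⁻⁶
Q_p = 2.84×10⁻⁶ < K_p = 9.53×10⁻⁶, so the forward reaction proceeds.

in the forward direction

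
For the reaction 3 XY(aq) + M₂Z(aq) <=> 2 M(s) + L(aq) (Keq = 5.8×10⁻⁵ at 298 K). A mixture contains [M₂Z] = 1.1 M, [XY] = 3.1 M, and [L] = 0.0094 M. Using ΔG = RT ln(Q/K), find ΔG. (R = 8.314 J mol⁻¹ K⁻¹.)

(M is a pure solid — omitted from Q.)
Q = [L] / ([XY]³·[M₂Z]) = (0.0094) / ((3.1)³·(1.1)) = 2.87×10⁻⁴
ΔG = RT ln(Q/Keq) = (8.314 J mol⁻¹ K⁻¹)(298 K) × ln(2.87×10⁻⁴/5.8×10⁻⁵)
   = (2.478 kJ/mol)(1.599) = 3.96 kJ/mol
ΔG > 0, so the forward reaction is non-spontaneous (proceeds in reverse).

ΔG = 3.96 kJ/mol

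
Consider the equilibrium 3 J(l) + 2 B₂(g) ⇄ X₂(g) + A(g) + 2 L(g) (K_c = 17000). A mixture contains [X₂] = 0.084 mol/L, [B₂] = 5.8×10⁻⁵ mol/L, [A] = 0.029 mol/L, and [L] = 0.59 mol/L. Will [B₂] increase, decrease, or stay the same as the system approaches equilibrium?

increase

(J is a pure liquid — omitted from Q_c.)
Q_c = [X₂]·[A]·[L]² / [B₂]² = (0.084)·(0.029)·(0.59)² / (5.8×10⁻⁵)² = 2.5×10⁵
Q_c = 2.5×10⁵ > K_c = 17000: net reverse reaction.
B₂ is a reactant, so it increases.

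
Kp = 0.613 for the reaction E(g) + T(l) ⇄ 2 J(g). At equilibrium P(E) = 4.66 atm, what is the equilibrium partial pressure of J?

(T is a pure liquid — omitted from Kp.)
At equilibrium, Kp = P(J)² / P(E) = 0.613.
(P(J))² / (4.66) = 0.613
P(J)² = 2.86 ⇒ P(J) = 1.69 atm

P(J) = 1.69 atm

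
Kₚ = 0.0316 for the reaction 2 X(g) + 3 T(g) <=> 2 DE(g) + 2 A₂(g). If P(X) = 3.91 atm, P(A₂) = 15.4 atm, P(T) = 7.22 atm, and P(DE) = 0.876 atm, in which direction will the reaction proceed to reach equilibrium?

Qₚ = P(DE)²·P(A₂)² / (P(X)²·P(T)³) = (0.876)²·(15.4)² / ((3.91)²·(7.22)³) = 0.0316
Qₚ = 0.0316 = Kₚ, so the system is already at equilibrium.

at equilibrium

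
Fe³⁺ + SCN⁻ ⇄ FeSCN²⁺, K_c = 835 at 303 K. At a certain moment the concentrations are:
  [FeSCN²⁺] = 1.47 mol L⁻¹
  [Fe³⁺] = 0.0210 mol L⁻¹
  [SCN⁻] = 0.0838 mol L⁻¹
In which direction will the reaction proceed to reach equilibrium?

Q_c = [FeSCN²⁺] / ([Fe³⁺]·[SCN⁻]) = (1.47) / ((0.0210)·(0.0838)) = 835
Q_c = 835 = K_c, so the system is already at equilibrium.

neither direction; the system is at equilibrium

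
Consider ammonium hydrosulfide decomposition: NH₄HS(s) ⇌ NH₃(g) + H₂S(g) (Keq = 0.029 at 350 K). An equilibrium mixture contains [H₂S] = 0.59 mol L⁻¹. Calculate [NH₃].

[NH₃] = 0.049 mol L⁻¹

(NH₄HS is a pure solid — omitted from Keq.)
At equilibrium, Keq = [NH₃]·[H₂S] = 0.029.
([NH₃])·(0.59) = 0.029
[NH₃] = 0.0492 = 0.049 mol L⁻¹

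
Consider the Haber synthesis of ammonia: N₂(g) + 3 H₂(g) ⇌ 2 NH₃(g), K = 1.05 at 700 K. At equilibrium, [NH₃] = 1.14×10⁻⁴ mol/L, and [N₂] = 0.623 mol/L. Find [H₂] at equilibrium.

At equilibrium, K = [NH₃]² / ([N₂]·[H₂]³) = 1.05.
(1.14×10⁻⁴)² / ((0.623)·([H₂])³) = 1.05
[H₂]³ = 1.99×10⁻⁸ ⇒ [H₂] = 0.00271 mol/L

[H₂] = 0.00271 mol/L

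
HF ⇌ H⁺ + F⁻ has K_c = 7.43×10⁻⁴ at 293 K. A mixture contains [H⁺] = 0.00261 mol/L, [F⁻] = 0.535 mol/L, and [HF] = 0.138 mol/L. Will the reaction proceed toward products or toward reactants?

toward reactants

Q_c = [H⁺]·[F⁻] / [HF] = (0.00261)·(0.535) / (0.138) = 0.0101
Q_c = 0.0101 > K_c = 7.43×10⁻⁴, so the reverse reaction proceeds.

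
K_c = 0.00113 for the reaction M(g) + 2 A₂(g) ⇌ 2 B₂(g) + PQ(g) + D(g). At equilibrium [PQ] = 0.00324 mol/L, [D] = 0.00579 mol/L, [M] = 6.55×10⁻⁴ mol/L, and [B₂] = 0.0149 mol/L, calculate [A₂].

[A₂] = 0.0750 mol/L

At equilibrium, K_c = [B₂]²·[PQ]·[D] / ([M]·[A₂]²) = 0.00113.
(0.0149)²·(0.00324)·(0.00579) / ((6.55×10⁻⁴)·([A₂])²) = 0.00113
[A₂]² = 0.00563 ⇒ [A₂] = 0.0750 mol/L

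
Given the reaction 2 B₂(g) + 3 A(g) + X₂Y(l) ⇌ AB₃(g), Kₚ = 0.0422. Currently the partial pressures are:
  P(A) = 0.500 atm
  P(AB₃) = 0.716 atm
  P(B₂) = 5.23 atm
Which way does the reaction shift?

to the left

(X₂Y is a pure liquid — omitted from Qₚ.)
Qₚ = P(AB₃) / (P(B₂)²·P(A)³) = (0.716) / ((5.23)²·(0.500)³) = 0.209
Qₚ = 0.209 > Kₚ = 0.0422, so the reverse reaction proceeds.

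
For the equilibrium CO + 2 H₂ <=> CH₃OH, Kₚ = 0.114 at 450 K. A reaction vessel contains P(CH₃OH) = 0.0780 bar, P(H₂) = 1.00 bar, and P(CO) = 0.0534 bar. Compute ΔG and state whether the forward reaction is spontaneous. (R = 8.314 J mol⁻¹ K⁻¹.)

ΔG = 9.54 kJ/mol; the forward reaction is non-spontaneous

Qₚ = P(CH₃OH) / (P(CO)·P(H₂)²) = (0.0780) / ((0.0534)·(1.00)²) = 1.46
ΔG = RT ln(Qₚ/Kₚ) = (8.314 J mol⁻¹ K⁻¹)(450 K) × ln(1.46/0.114)
   = (3.741 kJ/mol)(2.550) = 9.54 kJ/mol
ΔG > 0, so the forward reaction is non-spontaneous (proceeds in reverse).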